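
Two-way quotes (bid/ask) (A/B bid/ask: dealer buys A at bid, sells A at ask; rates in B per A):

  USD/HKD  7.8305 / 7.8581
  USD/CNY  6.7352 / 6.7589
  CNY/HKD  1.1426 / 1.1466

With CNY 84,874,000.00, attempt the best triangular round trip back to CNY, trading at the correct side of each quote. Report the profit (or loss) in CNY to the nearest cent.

Net profit: CNY 884,308.40

Best loop CNY → USD → HKD → CNY:
CNY 84,874,000.00 ÷ 6.7589 (buy USD at ask) = USD 12,557,368.80
USD 12,557,368.80 × 7.8305 (sell USD at bid) = HKD 98,330,476.41
HKD 98,330,476.41 ÷ 1.1466 (buy CNY at ask) = CNY 85,758,308.40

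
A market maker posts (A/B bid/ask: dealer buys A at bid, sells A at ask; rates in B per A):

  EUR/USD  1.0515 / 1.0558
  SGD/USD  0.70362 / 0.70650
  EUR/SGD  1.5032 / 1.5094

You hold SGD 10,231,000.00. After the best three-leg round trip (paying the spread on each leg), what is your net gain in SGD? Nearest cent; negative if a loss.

Best loop SGD → USD → EUR → SGD:
SGD 10,231,000.00 × 0.70362 (sell SGD at bid) = USD 7,198,736.22
USD 7,198,736.22 ÷ 1.0558 (buy EUR at ask) = EUR 6,818,276.40
EUR 6,818,276.40 × 1.5032 (sell EUR at bid) = SGD 10,249,233.08

Net profit: SGD 18,233.08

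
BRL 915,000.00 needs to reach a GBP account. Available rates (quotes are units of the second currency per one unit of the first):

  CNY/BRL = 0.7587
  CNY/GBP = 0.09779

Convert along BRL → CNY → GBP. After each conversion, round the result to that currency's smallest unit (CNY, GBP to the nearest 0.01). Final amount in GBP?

GBP 117,935.75

BRL 915,000.00 ÷ 0.7587 = CNY 1,206,010.28
CNY 1,206,010.28 × 0.09779 = GBP 117,935.75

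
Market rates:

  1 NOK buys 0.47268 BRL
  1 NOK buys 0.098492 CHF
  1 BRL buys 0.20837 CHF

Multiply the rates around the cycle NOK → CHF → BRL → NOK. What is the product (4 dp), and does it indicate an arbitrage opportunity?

Around NOK → CHF → BRL → NOK: 1 × 0.098492 ÷ 0.20837 ÷ 0.47268 = 0.999997
Product ≈ 1 (deviation 0.000%, within rounding noise).

1.0000 (no arbitrage)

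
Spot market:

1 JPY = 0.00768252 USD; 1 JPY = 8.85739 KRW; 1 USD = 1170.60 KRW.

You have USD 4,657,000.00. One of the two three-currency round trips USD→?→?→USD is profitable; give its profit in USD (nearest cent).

Profitable loop is USD → KRW → JPY → USD:
USD 4,657,000.00 × 1170.60 = KRW 5,451,484,200
KRW 5,451,484,200 ÷ 8.85739 = JPY 615,472,978
JPY 615,472,978 × 0.00768252 = USD 4,728,383.46
Profit = USD 4,728,383.46 − USD 4,657,000.00

Profit: USD 71,383.46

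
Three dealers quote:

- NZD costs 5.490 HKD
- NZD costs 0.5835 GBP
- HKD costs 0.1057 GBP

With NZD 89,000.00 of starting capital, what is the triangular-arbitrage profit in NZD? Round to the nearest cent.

Profitable loop is NZD → GBP → HKD → NZD:
NZD 89,000.00 × 0.5835 = GBP 51,931.50
GBP 51,931.50 ÷ 0.1057 = HKD 491,310.31
HKD 491,310.31 ÷ 5.490 = NZD 89,491.86
Profit = NZD 89,491.86 − NZD 89,000.00

Profit: NZD 491.86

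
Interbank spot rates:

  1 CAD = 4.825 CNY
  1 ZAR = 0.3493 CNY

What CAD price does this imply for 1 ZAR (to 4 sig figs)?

ZAR/CAD = 0.07239

1 ZAR × 0.3493 = 0.3493 CNY
0.3493 CNY ÷ 4.825 = 0.0723938 CAD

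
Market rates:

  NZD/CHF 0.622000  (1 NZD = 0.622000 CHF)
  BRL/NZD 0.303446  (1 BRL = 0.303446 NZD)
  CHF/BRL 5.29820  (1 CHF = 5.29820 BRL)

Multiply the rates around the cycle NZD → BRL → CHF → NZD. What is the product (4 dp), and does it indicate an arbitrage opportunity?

Around NZD → BRL → CHF → NZD: 1 ÷ 0.303446 ÷ 5.29820 ÷ 0.622000 = 1.000000
Product ≈ 1 (deviation 0.000%, within rounding noise).

1.0000 (no arbitrage)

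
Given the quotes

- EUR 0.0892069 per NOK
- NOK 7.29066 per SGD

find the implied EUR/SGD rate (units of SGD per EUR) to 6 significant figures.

1 EUR ÷ 0.0892069 = 11.2099 NOK
11.2099 NOK ÷ 7.29066 = 1.53757 SGD

EUR/SGD = 1.53757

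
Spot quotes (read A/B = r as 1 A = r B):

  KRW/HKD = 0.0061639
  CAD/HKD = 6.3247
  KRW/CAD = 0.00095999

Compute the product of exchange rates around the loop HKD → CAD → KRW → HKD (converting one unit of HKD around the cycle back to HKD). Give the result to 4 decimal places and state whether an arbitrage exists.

Around HKD → CAD → KRW → HKD: 1 ÷ 6.3247 ÷ 0.00095999 × 0.0061639 = 1.015194
Product > 1; profitable direction is HKD → CAD → KRW → HKD.

1.0152 (arbitrage exists)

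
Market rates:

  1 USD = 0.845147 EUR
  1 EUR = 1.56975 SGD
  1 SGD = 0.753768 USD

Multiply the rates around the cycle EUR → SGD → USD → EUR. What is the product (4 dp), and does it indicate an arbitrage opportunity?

1.0000 (no arbitrage)

Around EUR → SGD → USD → EUR: 1 × 1.56975 × 0.753768 × 0.845147 = 1.000001
Product ≈ 1 (deviation 0.000%, within rounding noise).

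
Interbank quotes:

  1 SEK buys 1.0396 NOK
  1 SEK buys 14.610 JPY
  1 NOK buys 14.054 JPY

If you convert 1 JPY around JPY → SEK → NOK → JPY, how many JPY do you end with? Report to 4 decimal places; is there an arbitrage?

Around JPY → SEK → NOK → JPY: 1 ÷ 14.610 × 1.0396 × 14.054 = 1.000037
Product ≈ 1 (deviation 0.004%, within rounding noise).

1.0000 (no arbitrage)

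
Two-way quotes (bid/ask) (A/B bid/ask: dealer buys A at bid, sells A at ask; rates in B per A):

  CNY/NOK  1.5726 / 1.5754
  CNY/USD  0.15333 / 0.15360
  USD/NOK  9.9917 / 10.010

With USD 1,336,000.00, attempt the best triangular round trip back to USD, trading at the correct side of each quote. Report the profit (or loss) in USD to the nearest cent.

Best loop USD → CNY → NOK → USD:
USD 1,336,000.00 ÷ 0.15360 (buy CNY at ask) = CNY 8,697,916.67
CNY 8,697,916.67 × 1.5726 (sell CNY at bid) = NOK 13,678,343.75
NOK 13,678,343.75 ÷ 10.010 (buy USD at ask) = USD 1,366,467.91

Net profit: USD 30,467.91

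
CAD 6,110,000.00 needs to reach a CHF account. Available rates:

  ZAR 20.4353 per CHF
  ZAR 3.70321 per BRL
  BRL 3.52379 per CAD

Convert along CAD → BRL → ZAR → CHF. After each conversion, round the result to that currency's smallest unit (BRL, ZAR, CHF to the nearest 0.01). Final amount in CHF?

CHF 3,901,652.19

CAD 6,110,000.00 × 3.52379 = BRL 21,530,356.90
BRL 21,530,356.90 × 3.70321 = ZAR 79,731,432.98
ZAR 79,731,432.98 ÷ 20.4353 = CHF 3,901,652.19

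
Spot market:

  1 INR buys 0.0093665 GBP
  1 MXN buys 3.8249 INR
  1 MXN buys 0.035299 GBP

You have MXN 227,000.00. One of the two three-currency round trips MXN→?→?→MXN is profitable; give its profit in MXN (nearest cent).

Profitable loop is MXN → INR → GBP → MXN:
MXN 227,000.00 × 3.8249 = INR 868,252.30
INR 868,252.30 × 0.0093665 = GBP 8,132.49
GBP 8,132.49 ÷ 0.035299 = MXN 230,388.54
Profit = MXN 230,388.54 − MXN 227,000.00

Profit: MXN 3,388.54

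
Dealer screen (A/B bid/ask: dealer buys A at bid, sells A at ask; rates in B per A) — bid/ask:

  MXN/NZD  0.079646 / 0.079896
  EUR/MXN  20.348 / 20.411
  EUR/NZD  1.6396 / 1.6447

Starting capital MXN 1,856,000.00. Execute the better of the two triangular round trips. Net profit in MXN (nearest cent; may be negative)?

Net profit: MXN 10,064.12

Best loop MXN → EUR → NZD → MXN:
MXN 1,856,000.00 ÷ 20.411 (buy EUR at ask) = EUR 90,931.36
EUR 90,931.36 × 1.6396 (sell EUR at bid) = NZD 149,091.06
NZD 149,091.06 ÷ 0.079896 (buy MXN at ask) = MXN 1,866,064.12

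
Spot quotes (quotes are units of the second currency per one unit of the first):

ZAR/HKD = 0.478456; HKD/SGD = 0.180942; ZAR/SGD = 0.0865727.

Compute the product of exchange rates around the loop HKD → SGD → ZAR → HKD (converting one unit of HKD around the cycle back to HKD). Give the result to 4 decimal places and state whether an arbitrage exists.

1.0000 (no arbitrage)

Around HKD → SGD → ZAR → HKD: 1 × 0.180942 ÷ 0.0865727 × 0.478456 = 1.000001
Product ≈ 1 (deviation 0.000%, within rounding noise).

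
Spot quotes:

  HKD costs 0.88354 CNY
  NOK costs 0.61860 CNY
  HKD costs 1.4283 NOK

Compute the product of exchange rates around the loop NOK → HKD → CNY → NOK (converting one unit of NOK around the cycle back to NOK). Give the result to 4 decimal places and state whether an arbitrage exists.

1.0000 (no arbitrage)

Around NOK → HKD → CNY → NOK: 1 ÷ 1.4283 × 0.88354 ÷ 0.61860 = 0.999993
Product ≈ 1 (deviation 0.001%, within rounding noise).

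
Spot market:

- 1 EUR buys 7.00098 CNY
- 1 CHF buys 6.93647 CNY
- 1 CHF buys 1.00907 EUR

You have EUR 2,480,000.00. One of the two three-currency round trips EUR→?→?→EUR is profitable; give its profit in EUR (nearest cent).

Profit: EUR 45,767.09

Profitable loop is EUR → CNY → CHF → EUR:
EUR 2,480,000.00 × 7.00098 = CNY 17,362,430.40
CNY 17,362,430.40 ÷ 6.93647 = CHF 2,503,064.30
CHF 2,503,064.30 × 1.00907 = EUR 2,525,767.09
Profit = EUR 2,525,767.09 − EUR 2,480,000.00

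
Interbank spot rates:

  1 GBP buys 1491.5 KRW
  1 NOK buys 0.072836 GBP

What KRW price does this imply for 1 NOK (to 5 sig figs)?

NOK/KRW = 108.63

1 NOK × 0.072836 = 0.072836 GBP
0.072836 GBP × 1491.5 = 108.635 KRW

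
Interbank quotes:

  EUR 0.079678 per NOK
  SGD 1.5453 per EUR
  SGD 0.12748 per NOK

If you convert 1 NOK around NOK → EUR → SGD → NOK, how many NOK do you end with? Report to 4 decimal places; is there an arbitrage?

Around NOK → EUR → SGD → NOK: 1 × 0.079678 × 1.5453 ÷ 0.12748 = 0.965849
Product < 1; profitable direction is NOK → SGD → EUR → NOK.

0.9658 (arbitrage exists)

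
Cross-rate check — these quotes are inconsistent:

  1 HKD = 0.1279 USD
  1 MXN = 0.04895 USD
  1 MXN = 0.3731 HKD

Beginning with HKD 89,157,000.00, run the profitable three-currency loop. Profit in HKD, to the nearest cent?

Profitable loop is HKD → MXN → USD → HKD:
HKD 89,157,000.00 ÷ 0.3731 = MXN 238,962,744.57
MXN 238,962,744.57 × 0.04895 = USD 11,697,226.35
USD 11,697,226.35 ÷ 0.1279 = HKD 91,456,030.86
Profit = HKD 91,456,030.86 − HKD 89,157,000.00

Profit: HKD 2,299,030.86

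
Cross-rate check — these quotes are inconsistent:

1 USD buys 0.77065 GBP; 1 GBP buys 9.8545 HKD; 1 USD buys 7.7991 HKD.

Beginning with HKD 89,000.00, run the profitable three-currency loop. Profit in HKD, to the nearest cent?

Profit: HKD 2,399.27

Profitable loop is HKD → GBP → USD → HKD:
HKD 89,000.00 ÷ 9.8545 = GBP 9,031.41
GBP 9,031.41 ÷ 0.77065 = USD 11,719.21
USD 11,719.21 × 7.7991 = HKD 91,399.27
Profit = HKD 91,399.27 − HKD 89,000.00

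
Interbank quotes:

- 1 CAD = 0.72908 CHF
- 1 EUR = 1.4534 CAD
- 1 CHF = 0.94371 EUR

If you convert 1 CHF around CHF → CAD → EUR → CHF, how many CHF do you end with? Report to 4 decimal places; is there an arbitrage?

Around CHF → CAD → EUR → CHF: 1 ÷ 0.72908 ÷ 1.4534 ÷ 0.94371 = 1.000003
Product ≈ 1 (deviation 0.000%, within rounding noise).

1.0000 (no arbitrage)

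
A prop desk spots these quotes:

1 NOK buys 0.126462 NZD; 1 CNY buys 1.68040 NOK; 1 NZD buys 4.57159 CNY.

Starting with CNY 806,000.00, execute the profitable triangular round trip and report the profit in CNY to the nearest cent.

Profit: CNY 23,650.25

Profitable loop is CNY → NZD → NOK → CNY:
CNY 806,000.00 ÷ 4.57159 = NZD 176,306.27
NZD 176,306.27 ÷ 0.126462 = NOK 1,394,144.28
NOK 1,394,144.28 ÷ 1.68040 = CNY 829,650.25
Profit = CNY 829,650.25 − CNY 806,000.00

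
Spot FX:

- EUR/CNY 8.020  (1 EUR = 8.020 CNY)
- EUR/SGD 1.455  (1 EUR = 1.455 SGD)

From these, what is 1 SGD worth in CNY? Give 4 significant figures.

SGD/CNY = 5.512

1 SGD ÷ 1.455 = 0.687285 EUR
0.687285 EUR × 8.020 = 5.51203 CNY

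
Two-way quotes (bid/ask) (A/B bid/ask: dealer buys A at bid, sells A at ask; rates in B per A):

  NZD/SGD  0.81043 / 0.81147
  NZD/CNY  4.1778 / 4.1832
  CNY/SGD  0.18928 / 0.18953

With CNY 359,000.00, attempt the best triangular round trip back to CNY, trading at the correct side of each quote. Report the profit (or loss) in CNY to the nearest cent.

Net profit: CNY 7,963.92

Best loop CNY → NZD → SGD → CNY:
CNY 359,000.00 ÷ 4.1832 (buy NZD at ask) = NZD 85,819.47
NZD 85,819.47 × 0.81043 (sell NZD at bid) = SGD 69,550.67
SGD 69,550.67 ÷ 0.18953 (buy CNY at ask) = CNY 366,963.92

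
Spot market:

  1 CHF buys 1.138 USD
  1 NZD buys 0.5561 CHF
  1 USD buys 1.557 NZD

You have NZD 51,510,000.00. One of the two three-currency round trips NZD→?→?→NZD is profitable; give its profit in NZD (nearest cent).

Profit: NZD 766,653.72

Profitable loop is NZD → USD → CHF → NZD:
NZD 51,510,000.00 ÷ 1.557 = USD 33,082,851.64
USD 33,082,851.64 ÷ 1.138 = CHF 29,071,047.13
CHF 29,071,047.13 ÷ 0.5561 = NZD 52,276,653.72
Profit = NZD 52,276,653.72 − NZD 51,510,000.00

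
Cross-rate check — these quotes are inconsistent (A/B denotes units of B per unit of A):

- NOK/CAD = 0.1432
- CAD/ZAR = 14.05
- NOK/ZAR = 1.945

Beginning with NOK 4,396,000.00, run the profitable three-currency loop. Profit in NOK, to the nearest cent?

Profitable loop is NOK → CAD → ZAR → NOK:
NOK 4,396,000.00 × 0.1432 = CAD 629,507.20
CAD 629,507.20 × 14.05 = ZAR 8,844,576.16
ZAR 8,844,576.16 ÷ 1.945 = NOK 4,547,339.93
Profit = NOK 4,547,339.93 − NOK 4,396,000.00

Profit: NOK 151,339.93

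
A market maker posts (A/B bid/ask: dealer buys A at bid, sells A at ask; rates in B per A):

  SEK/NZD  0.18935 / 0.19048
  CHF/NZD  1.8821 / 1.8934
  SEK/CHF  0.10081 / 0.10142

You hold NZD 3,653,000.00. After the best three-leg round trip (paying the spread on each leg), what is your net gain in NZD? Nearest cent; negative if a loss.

Net result: NZD -14,297.08 (no profitable arbitrage after spreads)

Best loop NZD → SEK → CHF → NZD:
NZD 3,653,000.00 ÷ 0.19048 (buy SEK at ask) = SEK 19,177,866.44
SEK 19,177,866.44 × 0.10081 (sell SEK at bid) = CHF 1,933,320.72
CHF 1,933,320.72 × 1.8821 (sell CHF at bid) = NZD 3,638,702.92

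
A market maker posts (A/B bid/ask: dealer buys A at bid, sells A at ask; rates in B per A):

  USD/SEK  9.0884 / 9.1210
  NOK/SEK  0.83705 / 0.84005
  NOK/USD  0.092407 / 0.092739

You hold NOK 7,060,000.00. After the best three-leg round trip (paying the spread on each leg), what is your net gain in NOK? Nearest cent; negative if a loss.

Net result: NOK -1,833.99 (no profitable arbitrage after spreads)

Best loop NOK → USD → SEK → NOK:
NOK 7,060,000.00 × 0.092407 (sell NOK at bid) = USD 652,393.42
USD 652,393.42 × 9.0884 (sell USD at bid) = SEK 5,929,212.36
SEK 5,929,212.36 ÷ 0.84005 (buy NOK at ask) = NOK 7,058,166.01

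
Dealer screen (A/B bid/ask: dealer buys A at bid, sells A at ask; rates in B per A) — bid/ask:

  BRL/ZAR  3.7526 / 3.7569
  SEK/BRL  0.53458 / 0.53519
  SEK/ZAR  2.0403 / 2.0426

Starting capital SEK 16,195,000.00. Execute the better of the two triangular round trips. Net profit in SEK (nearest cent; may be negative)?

Best loop SEK → ZAR → BRL → SEK:
SEK 16,195,000.00 × 2.0403 (sell SEK at bid) = ZAR 33,042,658.50
ZAR 33,042,658.50 ÷ 3.7569 (buy BRL at ask) = BRL 8,795,192.45
BRL 8,795,192.45 ÷ 0.53519 (buy SEK at ask) = SEK 16,433,775.75

Net profit: SEK 238,775.75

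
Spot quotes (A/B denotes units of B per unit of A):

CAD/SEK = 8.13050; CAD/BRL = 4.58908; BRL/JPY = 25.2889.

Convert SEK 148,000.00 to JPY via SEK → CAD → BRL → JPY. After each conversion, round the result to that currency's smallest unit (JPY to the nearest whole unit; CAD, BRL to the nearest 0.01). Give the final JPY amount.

JPY 2,112,516

SEK 148,000.00 ÷ 8.13050 = CAD 18,203.06
CAD 18,203.06 × 4.58908 = BRL 83,535.30
BRL 83,535.30 × 25.2889 = JPY 2,112,516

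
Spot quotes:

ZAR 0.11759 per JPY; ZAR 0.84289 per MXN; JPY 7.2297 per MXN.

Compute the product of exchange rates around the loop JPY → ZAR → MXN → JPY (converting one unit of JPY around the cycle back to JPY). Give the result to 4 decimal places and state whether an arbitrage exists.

1.0086 (arbitrage exists)

Around JPY → ZAR → MXN → JPY: 1 × 0.11759 ÷ 0.84289 × 7.2297 = 1.008602
Product > 1; profitable direction is JPY → ZAR → MXN → JPY.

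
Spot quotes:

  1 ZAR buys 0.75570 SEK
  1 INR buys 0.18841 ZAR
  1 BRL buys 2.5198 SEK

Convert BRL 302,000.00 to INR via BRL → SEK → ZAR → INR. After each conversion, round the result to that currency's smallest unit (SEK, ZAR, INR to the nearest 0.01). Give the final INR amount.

BRL 302,000.00 × 2.5198 = SEK 760,979.60
SEK 760,979.60 ÷ 0.75570 = ZAR 1,006,986.37
ZAR 1,006,986.37 ÷ 0.18841 = INR 5,344,654.58

INR 5,344,654.58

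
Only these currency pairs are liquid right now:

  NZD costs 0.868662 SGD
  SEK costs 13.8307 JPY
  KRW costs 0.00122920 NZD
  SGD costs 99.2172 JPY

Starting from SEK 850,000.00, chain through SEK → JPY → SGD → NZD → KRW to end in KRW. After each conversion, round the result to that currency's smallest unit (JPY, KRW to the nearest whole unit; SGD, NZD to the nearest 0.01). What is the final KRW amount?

SEK 850,000.00 × 13.8307 = JPY 11,756,095
JPY 11,756,095 ÷ 99.2172 = SGD 118,488.48
SGD 118,488.48 ÷ 0.868662 = NZD 136,403.43
NZD 136,403.43 ÷ 0.00122920 = KRW 110,969,273

KRW 110,969,273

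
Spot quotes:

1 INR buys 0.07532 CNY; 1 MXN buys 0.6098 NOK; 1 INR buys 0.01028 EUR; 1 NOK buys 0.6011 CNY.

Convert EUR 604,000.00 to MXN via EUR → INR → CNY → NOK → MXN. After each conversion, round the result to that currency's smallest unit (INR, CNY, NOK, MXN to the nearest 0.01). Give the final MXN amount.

MXN 12,073,133.06

EUR 604,000.00 ÷ 0.01028 = INR 58,754,863.81
INR 58,754,863.81 × 0.07532 = CNY 4,425,416.34
CNY 4,425,416.34 ÷ 0.6011 = NOK 7,362,196.54
NOK 7,362,196.54 ÷ 0.6098 = MXN 12,073,133.06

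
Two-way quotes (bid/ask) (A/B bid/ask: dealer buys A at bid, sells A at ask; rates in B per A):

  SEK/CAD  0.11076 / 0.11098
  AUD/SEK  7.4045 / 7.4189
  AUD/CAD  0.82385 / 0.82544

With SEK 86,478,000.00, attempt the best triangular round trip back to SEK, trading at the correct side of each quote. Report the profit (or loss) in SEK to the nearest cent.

Net profit: SEK 52,566.18

Best loop SEK → AUD → CAD → SEK:
SEK 86,478,000.00 ÷ 7.4189 (buy AUD at ask) = AUD 11,656,445.03
AUD 11,656,445.03 × 0.82385 (sell AUD at bid) = CAD 9,603,162.23
CAD 9,603,162.23 ÷ 0.11098 (buy SEK at ask) = SEK 86,530,566.18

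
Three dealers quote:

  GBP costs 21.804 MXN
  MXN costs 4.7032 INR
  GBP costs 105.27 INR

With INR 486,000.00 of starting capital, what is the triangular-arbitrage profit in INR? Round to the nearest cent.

Profit: INR 12,897.44

Profitable loop is INR → MXN → GBP → INR:
INR 486,000.00 ÷ 4.7032 = MXN 103,333.90
MXN 103,333.90 ÷ 21.804 = GBP 4,739.22
GBP 4,739.22 × 105.27 = INR 498,897.44
Profit = INR 498,897.44 − INR 486,000.00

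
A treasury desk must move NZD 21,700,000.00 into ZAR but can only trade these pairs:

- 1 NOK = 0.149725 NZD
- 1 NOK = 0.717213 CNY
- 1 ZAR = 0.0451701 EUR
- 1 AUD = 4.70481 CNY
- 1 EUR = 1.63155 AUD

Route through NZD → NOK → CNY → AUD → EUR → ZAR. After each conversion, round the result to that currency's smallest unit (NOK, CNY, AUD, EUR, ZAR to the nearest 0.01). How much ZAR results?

NZD 21,700,000.00 ÷ 0.149725 = NOK 144,932,376.02
NOK 144,932,376.02 × 0.717213 = CNY 103,947,384.20
CNY 103,947,384.20 ÷ 4.70481 = AUD 22,093,853.78
AUD 22,093,853.78 ÷ 1.63155 = EUR 13,541,634.51
EUR 13,541,634.51 ÷ 0.0451701 = ZAR 299,791,997.58

ZAR 299,791,997.58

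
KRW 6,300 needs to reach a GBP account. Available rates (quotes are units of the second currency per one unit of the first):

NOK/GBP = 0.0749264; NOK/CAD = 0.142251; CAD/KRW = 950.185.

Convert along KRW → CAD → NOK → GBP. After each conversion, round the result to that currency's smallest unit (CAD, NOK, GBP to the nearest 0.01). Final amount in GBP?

KRW 6,300 ÷ 950.185 = CAD 6.63
CAD 6.63 ÷ 0.142251 = NOK 46.61
NOK 46.61 × 0.0749264 = GBP 3.49

GBP 3.49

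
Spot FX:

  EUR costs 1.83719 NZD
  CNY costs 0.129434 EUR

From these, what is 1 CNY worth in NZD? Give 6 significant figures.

1 CNY × 0.129434 = 0.129434 EUR
0.129434 EUR × 1.83719 = 0.237795 NZD

CNY/NZD = 0.237795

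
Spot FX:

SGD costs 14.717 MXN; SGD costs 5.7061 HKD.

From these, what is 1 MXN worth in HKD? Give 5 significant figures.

MXN/HKD = 0.38772

1 MXN ÷ 14.717 = 0.0679486 SGD
0.0679486 SGD × 5.7061 = 0.387722 HKD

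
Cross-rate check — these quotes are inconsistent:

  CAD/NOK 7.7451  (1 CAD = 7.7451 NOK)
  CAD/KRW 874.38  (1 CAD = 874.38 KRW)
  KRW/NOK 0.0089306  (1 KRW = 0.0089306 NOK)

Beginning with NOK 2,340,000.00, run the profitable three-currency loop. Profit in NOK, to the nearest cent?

Profit: NOK 19,226.74

Profitable loop is NOK → CAD → KRW → NOK:
NOK 2,340,000.00 ÷ 7.7451 = CAD 302,126.51
CAD 302,126.51 × 874.38 = KRW 264,173,374
KRW 264,173,374 × 0.0089306 = NOK 2,359,226.74
Profit = NOK 2,359,226.74 − NOK 2,340,000.00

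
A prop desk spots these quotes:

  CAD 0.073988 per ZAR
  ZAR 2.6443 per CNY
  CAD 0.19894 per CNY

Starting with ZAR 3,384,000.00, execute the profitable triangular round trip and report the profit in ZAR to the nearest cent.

Profitable loop is ZAR → CNY → CAD → ZAR:
ZAR 3,384,000.00 ÷ 2.6443 = CNY 1,279,733.77
CNY 1,279,733.77 × 0.19894 = CAD 254,590.24
CAD 254,590.24 ÷ 0.073988 = ZAR 3,440,966.58
Profit = ZAR 3,440,966.58 − ZAR 3,384,000.00

Profit: ZAR 56,966.58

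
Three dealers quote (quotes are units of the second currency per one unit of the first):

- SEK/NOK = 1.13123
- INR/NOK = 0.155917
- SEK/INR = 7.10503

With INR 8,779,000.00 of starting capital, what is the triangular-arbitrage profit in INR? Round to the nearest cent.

Profit: INR 185,716.85

Profitable loop is INR → SEK → NOK → INR:
INR 8,779,000.00 ÷ 7.10503 = SEK 1,235,603.51
SEK 1,235,603.51 × 1.13123 = NOK 1,397,751.76
NOK 1,397,751.76 ÷ 0.155917 = INR 8,964,716.85
Profit = INR 8,964,716.85 − INR 8,779,000.00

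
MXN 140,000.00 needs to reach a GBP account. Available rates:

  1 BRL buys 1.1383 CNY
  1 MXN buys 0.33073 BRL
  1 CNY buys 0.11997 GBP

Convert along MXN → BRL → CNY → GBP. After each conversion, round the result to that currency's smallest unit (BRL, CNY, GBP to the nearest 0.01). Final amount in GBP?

MXN 140,000.00 × 0.33073 = BRL 46,302.20
BRL 46,302.20 × 1.1383 = CNY 52,705.79
CNY 52,705.79 × 0.11997 = GBP 6,323.11

GBP 6,323.11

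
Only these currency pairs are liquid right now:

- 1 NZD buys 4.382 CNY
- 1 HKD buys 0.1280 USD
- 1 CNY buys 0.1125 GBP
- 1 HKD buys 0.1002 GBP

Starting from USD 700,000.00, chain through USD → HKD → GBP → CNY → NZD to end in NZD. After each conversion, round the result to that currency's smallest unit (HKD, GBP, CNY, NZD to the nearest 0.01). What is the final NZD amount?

USD 700,000.00 ÷ 0.1280 = HKD 5,468,750.00
HKD 5,468,750.00 × 0.1002 = GBP 547,968.75
GBP 547,968.75 ÷ 0.1125 = CNY 4,870,833.33
CNY 4,870,833.33 ÷ 4.382 = NZD 1,111,554.84

NZD 1,111,554.84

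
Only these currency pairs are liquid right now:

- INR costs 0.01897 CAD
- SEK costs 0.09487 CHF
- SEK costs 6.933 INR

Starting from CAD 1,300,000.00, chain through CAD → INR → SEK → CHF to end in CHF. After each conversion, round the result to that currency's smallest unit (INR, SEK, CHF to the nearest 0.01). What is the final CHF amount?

CHF 937,742.76

CAD 1,300,000.00 ÷ 0.01897 = INR 68,529,256.72
INR 68,529,256.72 ÷ 6.933 = SEK 9,884,502.63
SEK 9,884,502.63 × 0.09487 = CHF 937,742.76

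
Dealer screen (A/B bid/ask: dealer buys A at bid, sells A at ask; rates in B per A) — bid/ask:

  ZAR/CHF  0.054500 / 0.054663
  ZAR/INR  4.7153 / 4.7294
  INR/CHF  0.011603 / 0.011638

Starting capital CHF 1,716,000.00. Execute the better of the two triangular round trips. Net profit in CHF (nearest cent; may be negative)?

Net profit: CHF 1,526.48

Best loop CHF → ZAR → INR → CHF:
CHF 1,716,000.00 ÷ 0.054663 (buy ZAR at ask) = ZAR 31,392,349.49
ZAR 31,392,349.49 × 4.7153 (sell ZAR at bid) = INR 148,024,345.54
INR 148,024,345.54 × 0.011603 (sell INR at bid) = CHF 1,717,526.48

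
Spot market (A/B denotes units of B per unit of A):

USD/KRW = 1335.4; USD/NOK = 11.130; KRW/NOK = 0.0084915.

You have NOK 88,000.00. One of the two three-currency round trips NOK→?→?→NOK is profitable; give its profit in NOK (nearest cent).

Profitable loop is NOK → USD → KRW → NOK:
NOK 88,000.00 ÷ 11.130 = USD 7,906.56
USD 7,906.56 × 1335.4 = KRW 10,558,419
KRW 10,558,419 × 0.0084915 = NOK 89,656.81
Profit = NOK 89,656.81 − NOK 88,000.00

Profit: NOK 1,656.81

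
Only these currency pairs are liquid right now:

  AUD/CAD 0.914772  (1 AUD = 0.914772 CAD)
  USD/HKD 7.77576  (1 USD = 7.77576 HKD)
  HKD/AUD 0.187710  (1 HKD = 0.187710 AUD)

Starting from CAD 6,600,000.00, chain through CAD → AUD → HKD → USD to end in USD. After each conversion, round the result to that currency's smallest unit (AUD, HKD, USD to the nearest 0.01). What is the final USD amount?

CAD 6,600,000.00 ÷ 0.914772 = AUD 7,214,912.57
AUD 7,214,912.57 ÷ 0.187710 = HKD 38,436,484.84
HKD 38,436,484.84 ÷ 7.77576 = USD 4,943,116.15

USD 4,943,116.15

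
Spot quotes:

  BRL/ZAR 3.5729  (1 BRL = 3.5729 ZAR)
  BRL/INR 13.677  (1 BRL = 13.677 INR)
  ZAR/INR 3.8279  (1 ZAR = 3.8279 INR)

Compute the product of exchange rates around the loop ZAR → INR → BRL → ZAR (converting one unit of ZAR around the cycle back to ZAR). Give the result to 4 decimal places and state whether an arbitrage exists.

Around ZAR → INR → BRL → ZAR: 1 × 3.8279 ÷ 13.677 × 3.5729 = 0.999978
Product ≈ 1 (deviation 0.002%, within rounding noise).

1.0000 (no arbitrage)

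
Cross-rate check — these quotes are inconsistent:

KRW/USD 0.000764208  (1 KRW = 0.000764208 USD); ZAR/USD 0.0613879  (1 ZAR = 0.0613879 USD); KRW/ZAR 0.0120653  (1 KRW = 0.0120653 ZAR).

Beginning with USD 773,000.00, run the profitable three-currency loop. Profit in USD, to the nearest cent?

Profitable loop is USD → ZAR → KRW → USD:
USD 773,000.00 ÷ 0.0613879 = ZAR 12,592,058.04
ZAR 12,592,058.04 ÷ 0.0120653 = KRW 1,043,658,926
KRW 1,043,658,926 × 0.000764208 = USD 797,572.50
Profit = USD 797,572.50 − USD 773,000.00

Profit: USD 24,572.50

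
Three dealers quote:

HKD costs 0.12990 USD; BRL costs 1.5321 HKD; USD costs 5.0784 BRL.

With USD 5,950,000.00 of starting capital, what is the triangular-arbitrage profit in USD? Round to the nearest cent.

Profitable loop is USD → BRL → HKD → USD:
USD 5,950,000.00 × 5.0784 = BRL 30,216,480.00
BRL 30,216,480.00 × 1.5321 = HKD 46,294,669.01
HKD 46,294,669.01 × 0.12990 = USD 6,013,677.50
Profit = USD 6,013,677.50 − USD 5,950,000.00

Profit: USD 63,677.50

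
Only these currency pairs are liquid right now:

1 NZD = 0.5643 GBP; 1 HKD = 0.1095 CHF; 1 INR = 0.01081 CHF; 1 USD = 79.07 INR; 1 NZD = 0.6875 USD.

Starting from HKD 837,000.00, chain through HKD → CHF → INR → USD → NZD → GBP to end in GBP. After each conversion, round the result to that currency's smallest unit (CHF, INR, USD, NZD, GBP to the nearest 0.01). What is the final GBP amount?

HKD 837,000.00 × 0.1095 = CHF 91,651.50
CHF 91,651.50 ÷ 0.01081 = INR 8,478,399.63
INR 8,478,399.63 ÷ 79.07 = USD 107,226.50
USD 107,226.50 ÷ 0.6875 = NZD 155,965.82
NZD 155,965.82 × 0.5643 = GBP 88,011.51

GBP 88,011.51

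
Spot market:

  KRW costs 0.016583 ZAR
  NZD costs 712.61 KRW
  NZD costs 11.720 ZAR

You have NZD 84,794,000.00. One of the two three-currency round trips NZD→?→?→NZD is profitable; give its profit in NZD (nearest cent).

Profitable loop is NZD → KRW → ZAR → NZD:
NZD 84,794,000.00 × 712.61 = KRW 60,425,052,340
KRW 60,425,052,340 × 0.016583 = ZAR 1,002,028,642.95
ZAR 1,002,028,642.95 ÷ 11.720 = NZD 85,497,324.48
Profit = NZD 85,497,324.48 − NZD 84,794,000.00

Profit: NZD 703,324.48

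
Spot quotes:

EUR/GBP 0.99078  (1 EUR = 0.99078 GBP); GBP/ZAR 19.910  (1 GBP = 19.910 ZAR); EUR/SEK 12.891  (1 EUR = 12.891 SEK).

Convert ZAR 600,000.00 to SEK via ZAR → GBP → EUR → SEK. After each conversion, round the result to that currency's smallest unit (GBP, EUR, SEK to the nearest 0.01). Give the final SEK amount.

SEK 392,093.30

ZAR 600,000.00 ÷ 19.910 = GBP 30,135.61
GBP 30,135.61 ÷ 0.99078 = EUR 30,416.05
EUR 30,416.05 × 12.891 = SEK 392,093.30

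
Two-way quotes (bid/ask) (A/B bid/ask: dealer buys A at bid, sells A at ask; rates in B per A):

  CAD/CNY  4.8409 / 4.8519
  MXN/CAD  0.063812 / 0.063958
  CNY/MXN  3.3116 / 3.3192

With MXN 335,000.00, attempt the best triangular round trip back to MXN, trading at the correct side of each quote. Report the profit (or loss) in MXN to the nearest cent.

Net profit: MXN 7,697.67

Best loop MXN → CAD → CNY → MXN:
MXN 335,000.00 × 0.063812 (sell MXN at bid) = CAD 21,377.02
CAD 21,377.02 × 4.8409 (sell CAD at bid) = CNY 103,484.02
CNY 103,484.02 × 3.3116 (sell CNY at bid) = MXN 342,697.67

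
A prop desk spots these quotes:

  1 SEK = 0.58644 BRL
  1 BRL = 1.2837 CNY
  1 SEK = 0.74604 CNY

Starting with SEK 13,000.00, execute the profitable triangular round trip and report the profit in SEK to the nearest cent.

Profit: SEK 118.02

Profitable loop is SEK → BRL → CNY → SEK:
SEK 13,000.00 × 0.58644 = BRL 7,623.72
BRL 7,623.72 × 1.2837 = CNY 9,786.57
CNY 9,786.57 ÷ 0.74604 = SEK 13,118.02
Profit = SEK 13,118.02 − SEK 13,000.00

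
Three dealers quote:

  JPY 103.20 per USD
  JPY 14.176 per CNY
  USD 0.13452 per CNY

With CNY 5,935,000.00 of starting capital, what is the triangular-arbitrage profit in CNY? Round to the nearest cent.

Profit: CNY 125,491.86

Profitable loop is CNY → JPY → USD → CNY:
CNY 5,935,000.00 × 14.176 = JPY 84,134,560
JPY 84,134,560 ÷ 103.20 = USD 815,257.36
USD 815,257.36 ÷ 0.13452 = CNY 6,060,491.86
Profit = CNY 6,060,491.86 − CNY 5,935,000.00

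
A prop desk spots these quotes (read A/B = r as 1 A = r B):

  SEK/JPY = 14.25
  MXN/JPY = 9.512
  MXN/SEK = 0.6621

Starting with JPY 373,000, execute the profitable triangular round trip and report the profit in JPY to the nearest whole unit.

Profitable loop is JPY → SEK → MXN → JPY:
JPY 373,000 ÷ 14.25 = SEK 26,175.44
SEK 26,175.44 ÷ 0.6621 = MXN 39,533.97
MXN 39,533.97 × 9.512 = JPY 376,047
Profit = JPY 376,047 − JPY 373,000

Profit: JPY 3,047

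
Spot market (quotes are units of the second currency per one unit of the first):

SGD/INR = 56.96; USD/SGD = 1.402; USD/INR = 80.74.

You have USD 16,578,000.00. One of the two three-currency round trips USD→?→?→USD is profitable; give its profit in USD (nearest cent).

Profit: USD 183,114.24

Profitable loop is USD → INR → SGD → USD:
USD 16,578,000.00 × 80.74 = INR 1,338,507,720.00
INR 1,338,507,720.00 ÷ 56.96 = SGD 23,499,082.16
SGD 23,499,082.16 ÷ 1.402 = USD 16,761,114.24
Profit = USD 16,761,114.24 − USD 16,578,000.00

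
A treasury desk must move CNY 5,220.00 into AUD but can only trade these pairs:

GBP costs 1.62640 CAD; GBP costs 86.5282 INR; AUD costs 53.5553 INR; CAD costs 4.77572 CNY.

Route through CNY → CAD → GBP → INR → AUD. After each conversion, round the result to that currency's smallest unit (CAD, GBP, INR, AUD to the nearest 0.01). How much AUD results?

CNY 5,220.00 ÷ 4.77572 = CAD 1,093.03
CAD 1,093.03 ÷ 1.62640 = GBP 672.05
GBP 672.05 × 86.5282 = INR 58,151.28
INR 58,151.28 ÷ 53.5553 = AUD 1,085.82

AUD 1,085.82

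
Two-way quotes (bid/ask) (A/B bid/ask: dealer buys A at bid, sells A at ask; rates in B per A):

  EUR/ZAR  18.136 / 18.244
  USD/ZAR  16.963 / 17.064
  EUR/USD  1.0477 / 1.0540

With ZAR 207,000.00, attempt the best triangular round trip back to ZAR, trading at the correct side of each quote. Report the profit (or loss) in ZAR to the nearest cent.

Best loop ZAR → USD → EUR → ZAR:
ZAR 207,000.00 ÷ 17.064 (buy USD at ask) = USD 12,130.80
USD 12,130.80 ÷ 1.0540 (buy EUR at ask) = EUR 11,509.30
EUR 11,509.30 × 18.136 (sell EUR at bid) = ZAR 208,732.66

Net profit: ZAR 1,732.66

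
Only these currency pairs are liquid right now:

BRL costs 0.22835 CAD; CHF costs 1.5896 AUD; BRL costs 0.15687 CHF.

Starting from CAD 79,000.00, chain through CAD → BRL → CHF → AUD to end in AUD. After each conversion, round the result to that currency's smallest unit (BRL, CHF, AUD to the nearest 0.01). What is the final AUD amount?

AUD 86,268.82

CAD 79,000.00 ÷ 0.22835 = BRL 345,960.15
BRL 345,960.15 × 0.15687 = CHF 54,270.77
CHF 54,270.77 × 1.5896 = AUD 86,268.82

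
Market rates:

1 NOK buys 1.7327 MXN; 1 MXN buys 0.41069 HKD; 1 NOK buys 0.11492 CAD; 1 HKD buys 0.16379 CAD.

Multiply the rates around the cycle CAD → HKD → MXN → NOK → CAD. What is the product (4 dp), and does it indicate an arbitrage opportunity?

Around CAD → HKD → MXN → NOK → CAD: 1 ÷ 0.16379 ÷ 0.41069 ÷ 1.7327 × 0.11492 = 0.985986
Product < 1; profitable direction is CAD → NOK → MXN → HKD → CAD.

0.9860 (arbitrage exists)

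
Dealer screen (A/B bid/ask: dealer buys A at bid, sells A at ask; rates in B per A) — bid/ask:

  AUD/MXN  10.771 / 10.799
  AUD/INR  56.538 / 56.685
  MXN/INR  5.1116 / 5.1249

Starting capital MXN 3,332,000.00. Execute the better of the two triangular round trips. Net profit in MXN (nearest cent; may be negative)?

Net profit: MXN 71,897.68

Best loop MXN → AUD → INR → MXN:
MXN 3,332,000.00 ÷ 10.799 (buy AUD at ask) = AUD 308,547.09
AUD 308,547.09 × 56.538 (sell AUD at bid) = INR 17,444,635.24
INR 17,444,635.24 ÷ 5.1249 (buy MXN at ask) = MXN 3,403,897.68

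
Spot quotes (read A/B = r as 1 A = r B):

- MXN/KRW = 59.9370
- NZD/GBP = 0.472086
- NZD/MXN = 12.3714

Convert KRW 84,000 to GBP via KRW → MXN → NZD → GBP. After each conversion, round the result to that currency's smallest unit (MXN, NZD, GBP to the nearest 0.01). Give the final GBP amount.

KRW 84,000 ÷ 59.9370 = MXN 1,401.47
MXN 1,401.47 ÷ 12.3714 = NZD 113.28
NZD 113.28 × 0.472086 = GBP 53.48

GBP 53.48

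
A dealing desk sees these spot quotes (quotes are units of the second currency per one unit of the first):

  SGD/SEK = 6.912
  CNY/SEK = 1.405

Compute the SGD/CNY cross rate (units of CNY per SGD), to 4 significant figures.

1 SGD × 6.912 = 6.912 SEK
6.912 SEK ÷ 1.405 = 4.91957 CNY

SGD/CNY = 4.920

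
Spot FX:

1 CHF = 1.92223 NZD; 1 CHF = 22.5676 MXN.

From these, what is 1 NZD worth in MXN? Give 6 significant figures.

1 NZD ÷ 1.92223 = 0.520229 CHF
0.520229 CHF × 22.5676 = 11.7403 MXN

NZD/MXN = 11.7403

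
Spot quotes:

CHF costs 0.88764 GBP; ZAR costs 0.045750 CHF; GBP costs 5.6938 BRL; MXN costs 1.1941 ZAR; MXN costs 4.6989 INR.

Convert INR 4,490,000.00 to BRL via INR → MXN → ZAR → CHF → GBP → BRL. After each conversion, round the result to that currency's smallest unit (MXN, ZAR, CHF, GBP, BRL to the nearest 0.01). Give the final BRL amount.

INR 4,490,000.00 ÷ 4.6989 = MXN 955,542.79
MXN 955,542.79 × 1.1941 = ZAR 1,141,013.65
ZAR 1,141,013.65 × 0.045750 = CHF 52,201.37
CHF 52,201.37 × 0.88764 = GBP 46,336.02
GBP 46,336.02 × 5.6938 = BRL 263,828.03

BRL 263,828.03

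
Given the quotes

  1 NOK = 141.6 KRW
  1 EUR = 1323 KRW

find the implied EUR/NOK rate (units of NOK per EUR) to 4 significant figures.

1 EUR × 1323 = 1323 KRW
1323 KRW ÷ 141.6 = 9.34322 NOK

EUR/NOK = 9.343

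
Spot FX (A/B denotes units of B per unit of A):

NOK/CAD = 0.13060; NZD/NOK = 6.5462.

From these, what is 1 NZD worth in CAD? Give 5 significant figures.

NZD/CAD = 0.85493

1 NZD × 6.5462 = 6.5462 NOK
6.5462 NOK × 0.13060 = 0.854934 CAD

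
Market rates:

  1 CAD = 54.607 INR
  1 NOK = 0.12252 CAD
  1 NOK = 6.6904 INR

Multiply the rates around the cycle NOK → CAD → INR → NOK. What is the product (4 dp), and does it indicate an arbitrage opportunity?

1.0000 (no arbitrage)

Around NOK → CAD → INR → NOK: 1 × 0.12252 × 54.607 ÷ 6.6904 = 1.000007
Product ≈ 1 (deviation 0.001%, within rounding noise).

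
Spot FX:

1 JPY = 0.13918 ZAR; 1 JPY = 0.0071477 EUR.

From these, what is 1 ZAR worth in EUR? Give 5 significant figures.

1 ZAR ÷ 0.13918 = 7.18494 JPY
7.18494 JPY × 0.0071477 = 0.0513558 EUR

ZAR/EUR = 0.051356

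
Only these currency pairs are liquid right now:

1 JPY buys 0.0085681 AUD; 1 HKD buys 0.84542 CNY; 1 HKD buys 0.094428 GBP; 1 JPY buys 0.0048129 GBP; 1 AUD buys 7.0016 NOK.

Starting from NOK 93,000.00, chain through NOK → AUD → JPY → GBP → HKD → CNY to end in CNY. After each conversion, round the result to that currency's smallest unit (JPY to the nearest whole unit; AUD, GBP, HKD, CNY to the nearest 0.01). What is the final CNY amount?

CNY 66,800.51

NOK 93,000.00 ÷ 7.0016 = AUD 13,282.68
AUD 13,282.68 ÷ 0.0085681 = JPY 1,550,248
JPY 1,550,248 × 0.0048129 = GBP 7,461.19
GBP 7,461.19 ÷ 0.094428 = HKD 79,014.59
HKD 79,014.59 × 0.84542 = CNY 66,800.51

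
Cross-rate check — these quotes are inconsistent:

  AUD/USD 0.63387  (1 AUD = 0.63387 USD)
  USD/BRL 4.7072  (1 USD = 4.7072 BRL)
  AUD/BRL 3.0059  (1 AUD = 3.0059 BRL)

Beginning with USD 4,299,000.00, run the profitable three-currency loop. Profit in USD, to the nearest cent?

Profitable loop is USD → AUD → BRL → USD:
USD 4,299,000.00 ÷ 0.63387 = AUD 6,782,147.76
AUD 6,782,147.76 × 3.0059 = BRL 20,386,457.95
BRL 20,386,457.95 ÷ 4.7072 = USD 4,330,909.66
Profit = USD 4,330,909.66 − USD 4,299,000.00

Profit: USD 31,909.66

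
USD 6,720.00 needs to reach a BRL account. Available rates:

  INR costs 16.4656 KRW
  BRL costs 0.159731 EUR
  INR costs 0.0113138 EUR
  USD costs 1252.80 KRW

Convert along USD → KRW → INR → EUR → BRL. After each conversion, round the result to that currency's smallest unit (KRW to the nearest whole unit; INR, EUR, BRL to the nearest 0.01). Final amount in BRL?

USD 6,720.00 × 1252.80 = KRW 8,418,816
KRW 8,418,816 ÷ 16.4656 = INR 511,297.25
INR 511,297.25 × 0.0113138 = EUR 5,784.71
EUR 5,784.71 ÷ 0.159731 = BRL 36,215.32

BRL 36,215.32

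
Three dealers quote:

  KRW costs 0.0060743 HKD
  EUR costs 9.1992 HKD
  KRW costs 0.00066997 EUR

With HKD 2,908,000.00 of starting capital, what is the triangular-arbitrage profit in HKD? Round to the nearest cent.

Profit: HKD 42,554.10

Profitable loop is HKD → KRW → EUR → HKD:
HKD 2,908,000.00 ÷ 0.0060743 = KRW 478,738,291
KRW 478,738,291 × 0.00066997 = EUR 320,740.29
EUR 320,740.29 × 9.1992 = HKD 2,950,554.10
Profit = HKD 2,950,554.10 − HKD 2,908,000.00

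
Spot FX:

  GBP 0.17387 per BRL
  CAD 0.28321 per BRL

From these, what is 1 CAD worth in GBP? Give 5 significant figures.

1 CAD ÷ 0.28321 = 3.53095 BRL
3.53095 BRL × 0.17387 = 0.613926 GBP

CAD/GBP = 0.61393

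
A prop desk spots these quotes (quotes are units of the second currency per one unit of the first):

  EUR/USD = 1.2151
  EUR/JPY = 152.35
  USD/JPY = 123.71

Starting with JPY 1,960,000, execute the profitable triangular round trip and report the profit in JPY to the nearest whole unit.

Profit: JPY 26,469

Profitable loop is JPY → USD → EUR → JPY:
JPY 1,960,000 ÷ 123.71 = USD 15,843.50
USD 15,843.50 ÷ 1.2151 = EUR 13,038.85
EUR 13,038.85 × 152.35 = JPY 1,986,469
Profit = JPY 1,986,469 − JPY 1,960,000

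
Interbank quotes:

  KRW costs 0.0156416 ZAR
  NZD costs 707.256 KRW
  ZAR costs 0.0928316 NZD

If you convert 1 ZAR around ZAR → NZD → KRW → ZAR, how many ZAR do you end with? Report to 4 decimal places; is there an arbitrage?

Around ZAR → NZD → KRW → ZAR: 1 × 0.0928316 × 707.256 × 0.0156416 = 1.026960
Product > 1; profitable direction is ZAR → NZD → KRW → ZAR.

1.0270 (arbitrage exists)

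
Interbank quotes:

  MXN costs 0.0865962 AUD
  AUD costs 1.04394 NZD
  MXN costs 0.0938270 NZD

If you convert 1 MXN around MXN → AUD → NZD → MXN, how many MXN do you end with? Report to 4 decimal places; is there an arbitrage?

Around MXN → AUD → NZD → MXN: 1 × 0.0865962 × 1.04394 ÷ 0.0938270 = 0.963489
Product < 1; profitable direction is MXN → NZD → AUD → MXN.

0.9635 (arbitrage exists)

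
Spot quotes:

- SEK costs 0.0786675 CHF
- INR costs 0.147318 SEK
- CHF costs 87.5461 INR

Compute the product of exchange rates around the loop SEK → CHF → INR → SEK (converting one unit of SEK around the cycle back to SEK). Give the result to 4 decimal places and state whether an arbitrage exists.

Around SEK → CHF → INR → SEK: 1 × 0.0786675 × 87.5461 × 0.147318 = 1.014584
Product > 1; profitable direction is SEK → CHF → INR → SEK.

1.0146 (arbitrage exists)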